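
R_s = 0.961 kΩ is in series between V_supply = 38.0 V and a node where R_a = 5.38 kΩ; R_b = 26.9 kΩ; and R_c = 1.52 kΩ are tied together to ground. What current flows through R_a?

Parallel bank: R_p = 1/(1/5.38 + 1/26.9 + 1/1.52) = 1.135 kΩ.
Node voltage V_A = V_supply · R_p/(R_s + R_p) = 38.0 × 0.5415 = 20.58 V.
I(R_a) = V_A / R_a = 20.58/5.38 = 3.825 mA.

I ≈ 3.83 mA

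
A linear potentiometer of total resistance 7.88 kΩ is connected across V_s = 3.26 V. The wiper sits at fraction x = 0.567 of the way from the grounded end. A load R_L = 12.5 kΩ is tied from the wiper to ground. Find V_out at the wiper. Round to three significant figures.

V_out ≈ 1.60 V

The pot divides into 3.412 kΩ above the wiper and 4.468 kΩ below.
(x·R_p) ‖ R_L = 3.291 kΩ.
Loaded-divider output: V_out = 3.26 × 0.4910 = 1.601 V.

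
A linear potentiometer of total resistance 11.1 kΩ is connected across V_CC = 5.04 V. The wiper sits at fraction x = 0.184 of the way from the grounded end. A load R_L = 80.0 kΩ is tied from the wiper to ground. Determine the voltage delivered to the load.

The pot divides into 9.058 kΩ above the wiper and 2.042 kΩ below.
R_L loads the lower segment: effective lower R = 1.992 kΩ.
Loaded-divider output: V_out = 5.04 × 0.1802 = 0.9084 V.

V_out ≈ 0.908 V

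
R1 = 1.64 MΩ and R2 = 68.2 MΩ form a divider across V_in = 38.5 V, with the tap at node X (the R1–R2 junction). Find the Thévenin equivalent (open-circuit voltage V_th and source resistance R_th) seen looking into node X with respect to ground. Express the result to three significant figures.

With X open, the divider is unloaded: V_th = 38.5 × 68.2/69.84 = 37.60 V.
Zeroing V_in shorts the top of R1 to ground, so R_th = R1 ‖ R2 = 1.601 MΩ.

V_th ≈ 37.6 V, R_th ≈ 1.60 MΩ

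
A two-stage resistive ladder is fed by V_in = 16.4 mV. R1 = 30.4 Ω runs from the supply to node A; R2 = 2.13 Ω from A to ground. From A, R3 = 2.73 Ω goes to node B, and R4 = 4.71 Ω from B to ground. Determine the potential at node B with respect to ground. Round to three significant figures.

Looking into the second stage from A: R3 + R4 = 7.440 Ω appears in parallel with R2.
Effective lower resistance at A: R2 ‖ 7.440 = 1.656 Ω.
So V_A = 16.4 × 0.05166 = 0.8472 mV.
V_B = V_A × 0.6331 = 0.5363 mV.

V_B ≈ 0.536 mV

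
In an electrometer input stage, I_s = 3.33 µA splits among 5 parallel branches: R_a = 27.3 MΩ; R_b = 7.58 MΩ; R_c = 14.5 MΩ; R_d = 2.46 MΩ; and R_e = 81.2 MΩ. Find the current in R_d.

I ≈ 2.06 µA

ΣG = 1/27.3 + 1/7.58 + 1/14.5 + 1/2.46 + 1/81.2 = 0.6563.
Current divider: I(R_d) = I_s · G_k/ΣG = 3.33 × (0.4065/0.6563) = 3.33 × 0.6193 = 2.062 µA.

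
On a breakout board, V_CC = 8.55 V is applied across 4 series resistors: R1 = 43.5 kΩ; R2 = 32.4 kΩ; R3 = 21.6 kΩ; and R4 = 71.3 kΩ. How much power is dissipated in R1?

Series current I = V_CC/ΣR = 8.55/168.8 = 0.05065 mA.
P = I²R = 0.002566 × 43.5 = 0.1116 mW.

P ≈ 0.112 mW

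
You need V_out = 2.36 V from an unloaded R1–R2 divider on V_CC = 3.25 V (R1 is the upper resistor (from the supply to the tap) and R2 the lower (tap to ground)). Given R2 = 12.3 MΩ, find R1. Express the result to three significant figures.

V_out/V_CC = R2/(R1+R2) = 0.7262.
Rearranging, R1 = R2·(1−k)/k = 12.3 × 0.3771 = 4.639 MΩ.

R1 ≈ 4.64 MΩ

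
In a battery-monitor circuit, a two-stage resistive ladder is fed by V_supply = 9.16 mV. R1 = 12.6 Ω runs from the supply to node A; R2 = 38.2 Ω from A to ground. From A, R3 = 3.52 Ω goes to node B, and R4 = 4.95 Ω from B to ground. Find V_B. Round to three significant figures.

V_B ≈ 1.90 mV

The second stage (R3 + R4 = 8.470 Ω) loads node A in parallel with R2.
Effective lower resistance at A: R2 ‖ 8.470 = 6.933 Ω.
V_A = 9.16 × 6.933/(12.6 + 6.933) = 3.251 mV.
V_B = V_A × 0.5844 = 1.900 mV.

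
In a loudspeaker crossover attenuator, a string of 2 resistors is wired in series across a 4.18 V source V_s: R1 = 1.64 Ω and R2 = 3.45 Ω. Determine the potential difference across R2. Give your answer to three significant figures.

Total series resistance ΣR = 1.64 + 3.45 = 5.090 Ω.
V = V_s · R/ΣR = 4.18 × 0.6778 = 2.833 V.

V ≈ 2.83 V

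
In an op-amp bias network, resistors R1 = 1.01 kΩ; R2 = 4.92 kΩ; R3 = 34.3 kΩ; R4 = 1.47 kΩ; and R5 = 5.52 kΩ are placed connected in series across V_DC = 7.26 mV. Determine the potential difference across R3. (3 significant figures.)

Total series resistance ΣR = 1.01 + 4.92 + 34.3 + 1.47 + 5.52 = 47.22 kΩ.
By the voltage-divider rule, V = 7.26 × 34.30/47.22 = 5.274 mV.

V ≈ 5.27 mV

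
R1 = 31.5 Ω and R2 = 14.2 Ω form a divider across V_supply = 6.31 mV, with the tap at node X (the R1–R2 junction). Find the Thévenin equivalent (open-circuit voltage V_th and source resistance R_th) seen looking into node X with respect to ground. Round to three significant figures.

V_th ≈ 1.96 mV, R_th ≈ 9.79 Ω

With X open, the divider is unloaded: V_th = 6.31 × 14.2/45.70 = 1.961 mV.
With V_supply suppressed (replaced by a short), R_th = R1 ‖ R2 = (31.50 × 14.2)/(31.50 + 14.2) = 9.788 Ω.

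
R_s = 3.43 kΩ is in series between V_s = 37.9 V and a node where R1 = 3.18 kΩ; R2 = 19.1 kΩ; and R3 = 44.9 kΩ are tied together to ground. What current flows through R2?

I ≈ 0.850 mA

Equivalent of the parallel group: R_p = 2.570 kΩ.
V_A by voltage divider: V_A = 37.9 × 2.570/(3.43 + 2.570) = 16.23 V.
I(R2) = V_A / R2 = 16.23/19.1 = 0.8500 mA.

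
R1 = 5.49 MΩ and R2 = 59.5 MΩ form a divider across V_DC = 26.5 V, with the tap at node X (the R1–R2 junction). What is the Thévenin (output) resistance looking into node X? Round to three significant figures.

With V_DC suppressed (replaced by a short), R_th = R1 ‖ R2 = (5.490 × 59.5)/(5.490 + 59.5) = 5.026 MΩ.

R_th ≈ 5.03 MΩ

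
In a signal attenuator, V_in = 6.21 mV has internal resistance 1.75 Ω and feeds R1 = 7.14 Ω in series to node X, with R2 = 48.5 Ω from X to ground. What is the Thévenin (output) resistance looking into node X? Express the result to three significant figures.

R_th ≈ 7.51 Ω

R1' = 1.75 + 7.14 = 8.890 Ω (source resistance + R1).
Zeroing V_in shorts the top of R1' to ground, so R_th = R1' ‖ R2 = 7.513 Ω.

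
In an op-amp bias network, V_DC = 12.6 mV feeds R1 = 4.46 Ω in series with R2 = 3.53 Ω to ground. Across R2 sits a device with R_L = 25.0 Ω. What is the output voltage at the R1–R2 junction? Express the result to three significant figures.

R2 ‖ R_L = (3.53 × 25.0)/(3.53 + 25.0) = 3.093 Ω.
Voltage divider with the loaded lower leg: V_out = 12.6 × 3.093/(4.46 + 3.093) = 12.6 × 0.4095 = 5.160 mV.

V_out ≈ 5.16 mV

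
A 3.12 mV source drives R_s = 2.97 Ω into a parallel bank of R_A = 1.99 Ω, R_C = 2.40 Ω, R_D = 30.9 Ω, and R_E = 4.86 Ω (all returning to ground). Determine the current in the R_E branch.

Parallel bank: R_p = 1/(1/1.99 + 1/2.40 + 1/30.9 + 1/4.86) = 0.8641 Ω.
Node voltage V_A = V_DC · R_p/(R_s + R_p) = 3.12 × 0.2254 = 0.7031 mV.
Branch current I = V_A/R_E = 0.7031/4.86 = 0.1447 mA.

I ≈ 0.145 mA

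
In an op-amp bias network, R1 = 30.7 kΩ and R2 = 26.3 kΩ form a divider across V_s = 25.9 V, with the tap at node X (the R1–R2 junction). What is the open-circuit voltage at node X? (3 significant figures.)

V_th ≈ 12.0 V

V_th is the unloaded tap voltage: V_s · R2/(R1+R2) = 25.9 × 0.4614 = 11.95 V.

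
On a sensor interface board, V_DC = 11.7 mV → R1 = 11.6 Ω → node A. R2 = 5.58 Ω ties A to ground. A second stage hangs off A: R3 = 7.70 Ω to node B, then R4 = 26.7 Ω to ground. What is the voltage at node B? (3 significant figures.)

V_B ≈ 2.66 mV

Looking into the second stage from A: R3 + R4 = 34.40 Ω appears in parallel with R2.
R2 ‖ (R3+R4) = 4.801 Ω.
So V_A = 11.7 × 0.2927 = 3.425 mV.
V_B = V_A × 0.7762 = 2.658 mV.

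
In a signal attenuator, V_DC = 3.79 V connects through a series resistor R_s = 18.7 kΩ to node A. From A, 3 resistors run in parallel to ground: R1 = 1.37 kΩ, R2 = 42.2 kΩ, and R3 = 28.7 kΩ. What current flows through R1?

I ≈ 0.176 mA

Combine the parallel branches: R_p = (1/1.37 + 1/42.2 + 1/28.7)⁻¹ = 1.268 kΩ.
V_A = 3.79 × 1.268/19.97 = 0.2407 V.
Branch current I = V_A/R1 = 0.2407/1.37 = 0.1757 mA.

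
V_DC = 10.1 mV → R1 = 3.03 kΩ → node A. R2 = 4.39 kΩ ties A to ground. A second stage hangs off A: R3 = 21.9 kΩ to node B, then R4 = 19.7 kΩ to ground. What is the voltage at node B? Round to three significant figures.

The second stage (R3 + R4 = 41.60 kΩ) loads node A in parallel with R2.
R2 ‖ (R3+R4) = 3.971 kΩ.
First divider: V_A = V_DC · 3.971/(3.03 + 3.971) = 5.729 mV.
Then the unloaded second divider: V_B = V_A × R4/(R3+R4) = 5.729 × 0.4736 = 2.713 mV.

V_B ≈ 2.71 mV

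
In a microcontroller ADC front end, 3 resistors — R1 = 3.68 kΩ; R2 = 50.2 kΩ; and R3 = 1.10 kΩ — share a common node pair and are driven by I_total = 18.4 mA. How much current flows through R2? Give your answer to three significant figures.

Conductances: ΣG = 1/3.68 + 1/50.2 + 1/1.10 = 1.201 (1/kΩ).
R2 takes the fraction G_k/ΣG = 0.01992/1.201 = 0.01659, so I = 18.4 × 0.01659 = 0.3053 mA.

I ≈ 0.305 mA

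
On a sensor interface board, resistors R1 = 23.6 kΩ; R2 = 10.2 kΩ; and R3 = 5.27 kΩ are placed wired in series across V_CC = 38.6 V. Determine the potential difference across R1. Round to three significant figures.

V ≈ 23.3 V

ΣR = 23.6 + 10.2 + 5.27 = 39.07 kΩ.
Voltage divider: V = V_CC · (23.60 / 39.07) = 38.6 × 0.6040 = 23.32 V.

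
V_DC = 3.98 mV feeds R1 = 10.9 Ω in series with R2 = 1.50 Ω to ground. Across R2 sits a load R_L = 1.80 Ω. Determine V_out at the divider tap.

V_out ≈ 0.278 mV

The load sits in parallel with R2, giving an effective lower resistance R2' = R2·R_L/(R2+R_L) = 0.8182 Ω.
Now apply the divider: V_out = 3.98 × 0.06982 = 0.2779 mV.
(Unloaded it would be 0.481 mV; the load pulls it down.)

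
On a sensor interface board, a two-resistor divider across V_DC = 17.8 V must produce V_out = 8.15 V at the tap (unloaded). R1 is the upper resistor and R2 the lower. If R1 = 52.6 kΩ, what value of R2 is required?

R2 ≈ 44.4 kΩ

The divider ratio is R2/(R1+R2) = 8.15/17.8 = 0.4579.
R2 = R1 · 0.4579/(1 − 0.4579) = 44.42 kΩ.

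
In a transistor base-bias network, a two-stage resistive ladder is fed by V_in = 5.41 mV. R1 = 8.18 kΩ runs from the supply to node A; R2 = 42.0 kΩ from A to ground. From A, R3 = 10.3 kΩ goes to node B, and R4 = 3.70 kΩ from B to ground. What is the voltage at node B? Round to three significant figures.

V_B ≈ 0.804 mV

Node A sees R2 in parallel with the series input of stage 2, R3 + R4 = 14.00 kΩ.
R2 ‖ (R3+R4) = 10.50 kΩ.
First divider: V_A = V_in · 10.50/(8.18 + 10.50) = 3.041 mV.
Stage 2 is unloaded, so V_B = V_A · R4/(R3+R4) = 3.041 × 3.70/14.00 = 0.8037 mV.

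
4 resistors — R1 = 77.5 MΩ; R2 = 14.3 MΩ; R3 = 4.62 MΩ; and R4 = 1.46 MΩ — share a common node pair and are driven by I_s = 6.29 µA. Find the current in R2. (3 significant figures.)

I ≈ 0.447 µA

Total conductance ΣG = 1/77.5 + 1/14.3 + 1/4.62 + 1/1.46 = 0.9842 (units of 1/MΩ).
Current divider: I(R2) = I_s · G_k/ΣG = 6.29 × (0.06993/0.9842) = 6.29 × 0.07105 = 0.4469 µA.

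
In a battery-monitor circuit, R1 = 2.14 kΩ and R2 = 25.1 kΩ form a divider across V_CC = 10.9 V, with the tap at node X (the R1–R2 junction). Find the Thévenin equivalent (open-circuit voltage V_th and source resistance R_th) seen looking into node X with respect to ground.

V_th ≈ 10.0 V, R_th ≈ 1.97 kΩ

Open-circuit (no load on X): V_th = V_CC · R2/(R1 + R2) = 10.9 × 25.1/(2.140 + 25.1) = 10.04 V.
Zeroing V_CC shorts the top of R1 to ground, so R_th = R1 ‖ R2 = 1.972 kΩ.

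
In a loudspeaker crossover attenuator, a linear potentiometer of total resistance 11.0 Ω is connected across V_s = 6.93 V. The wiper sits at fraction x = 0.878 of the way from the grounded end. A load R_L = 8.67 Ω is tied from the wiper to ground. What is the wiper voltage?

V_out ≈ 5.36 V

The pot divides into 1.342 Ω above the wiper and 9.658 Ω below.
R_L loads the lower segment: effective lower R = 4.569 Ω.
V_out = 6.93 × 4.569/(1.342 + 4.569) = 5.357 V.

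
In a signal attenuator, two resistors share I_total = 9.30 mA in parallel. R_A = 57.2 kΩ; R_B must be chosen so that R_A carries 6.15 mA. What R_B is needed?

R_B ≈ 112 kΩ

In a two-way split, I_A/I_total = R_B/(R_A + R_B).
6.15/9.30 = R_B/(R_A + R_B) → R_B = R_A · (0.6613)/(1 − 0.6613) = 57.2 × 1.952 = 111.7 kΩ.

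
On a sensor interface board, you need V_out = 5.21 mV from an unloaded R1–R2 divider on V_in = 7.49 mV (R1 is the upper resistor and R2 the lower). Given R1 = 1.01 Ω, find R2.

The divider ratio is R2/(R1+R2) = 5.21/7.49 = 0.6956.
R2 = R1 · 0.6956/(1 − 0.6956) = 2.308 Ω.

R2 ≈ 2.31 Ω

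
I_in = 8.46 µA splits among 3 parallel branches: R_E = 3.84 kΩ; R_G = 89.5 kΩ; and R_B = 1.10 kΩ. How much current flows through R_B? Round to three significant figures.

Conductances: ΣG = 1/3.84 + 1/89.5 + 1/1.10 = 1.181 (1/kΩ).
By the current-divider rule, I = I_in · G_k/ΣG = 8.46 × 0.7700 = 6.514 µA.

I ≈ 6.51 µA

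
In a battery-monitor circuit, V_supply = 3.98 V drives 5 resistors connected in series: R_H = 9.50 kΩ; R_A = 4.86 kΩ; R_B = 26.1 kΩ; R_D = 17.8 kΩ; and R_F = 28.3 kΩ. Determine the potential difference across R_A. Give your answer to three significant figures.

V ≈ 0.223 V

Series total: ΣR = 9.50 + 4.86 + 26.1 + 17.8 + 28.3 = 86.56 kΩ.
V = V_supply · R/ΣR = 3.98 × 0.05615 = 0.2235 V.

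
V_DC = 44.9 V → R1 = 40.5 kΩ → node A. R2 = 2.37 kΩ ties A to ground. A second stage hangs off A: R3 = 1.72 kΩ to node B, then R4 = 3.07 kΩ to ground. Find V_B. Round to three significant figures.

V_B ≈ 1.08 V

The second stage (R3 + R4 = 4.790 kΩ) loads node A in parallel with R2.
R2 ‖ (R3+R4) = 1.586 kΩ.
First divider: V_A = V_DC · 1.586/(40.5 + 1.586) = 1.692 V.
Then the unloaded second divider: V_B = V_A × R4/(R3+R4) = 1.692 × 0.6409 = 1.084 V.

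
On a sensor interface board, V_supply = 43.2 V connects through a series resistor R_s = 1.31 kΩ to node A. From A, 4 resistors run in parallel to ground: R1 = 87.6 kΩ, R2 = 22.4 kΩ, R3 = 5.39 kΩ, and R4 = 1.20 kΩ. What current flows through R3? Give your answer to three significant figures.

I ≈ 3.33 mA

Combine the parallel branches: R_p = (1/87.6 + 1/22.4 + 1/5.39 + 1/1.20)⁻¹ = 0.9303 kΩ.
Node voltage V_A = V_supply · R_p/(R_s + R_p) = 43.2 × 0.4153 = 17.94 V.
Branch current I = V_A/R3 = 17.94/5.39 = 3.328 mA.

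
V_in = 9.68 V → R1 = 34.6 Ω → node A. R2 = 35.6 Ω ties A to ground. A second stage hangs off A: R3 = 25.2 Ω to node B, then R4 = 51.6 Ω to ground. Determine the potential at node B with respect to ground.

The second stage (R3 + R4 = 76.80 Ω) loads node A in parallel with R2.
Effective lower resistance at A: R2 ‖ 76.80 = 24.32 Ω.
First divider: V_A = V_in · 24.32/(34.6 + 24.32) = 3.996 V.
Then the unloaded second divider: V_B = V_A × R4/(R3+R4) = 3.996 × 0.6719 = 2.685 V.

V_B ≈ 2.68 V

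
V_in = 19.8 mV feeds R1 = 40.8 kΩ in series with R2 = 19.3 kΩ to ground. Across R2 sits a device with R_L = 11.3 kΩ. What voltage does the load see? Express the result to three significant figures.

V_out ≈ 2.94 mV

First combine the lower leg with the load: R2 ‖ R_L = 7.127 kΩ.
Then V_out = V_in · R2'/(R1 + R2') = 19.8 × 7.127/47.93 = 2.944 mV.
(Unloaded it would be 6.36 mV; the load pulls it down.)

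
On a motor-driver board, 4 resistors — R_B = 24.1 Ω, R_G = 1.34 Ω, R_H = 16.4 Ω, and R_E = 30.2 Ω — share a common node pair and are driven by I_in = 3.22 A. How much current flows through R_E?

Total conductance ΣG = 1/24.1 + 1/1.34 + 1/16.4 + 1/30.2 = 0.8819 (units of 1/Ω).
R_E takes the fraction G_k/ΣG = 0.03311/0.8819 = 0.03755, so I = 3.22 × 0.03755 = 0.1209 A.

I ≈ 0.121 A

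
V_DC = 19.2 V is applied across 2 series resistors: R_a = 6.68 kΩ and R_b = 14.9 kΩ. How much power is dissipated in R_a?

ΣR = 21.58 kΩ → I = 19.2/21.58 = 0.8897 mA.
P(R_a) = I²·R_a = (0.8897)² × 6.68 = 5.288 mW.

P ≈ 5.29 mW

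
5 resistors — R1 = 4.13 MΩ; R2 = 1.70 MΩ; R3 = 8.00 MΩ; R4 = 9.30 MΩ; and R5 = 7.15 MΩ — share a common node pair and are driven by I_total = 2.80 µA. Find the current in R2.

Conductances: ΣG = 1/4.13 + 1/1.70 + 1/8.00 + 1/9.30 + 1/7.15 = 1.203 (1/MΩ).
By the current-divider rule, I = I_total · G_k/ΣG = 2.80 × 0.4891 = 1.369 µA.

I ≈ 1.37 µA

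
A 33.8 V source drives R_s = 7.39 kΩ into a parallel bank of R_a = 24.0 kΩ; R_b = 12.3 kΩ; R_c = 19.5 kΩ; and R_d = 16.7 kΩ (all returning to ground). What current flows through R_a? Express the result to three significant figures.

Combine the parallel branches: R_p = (1/24.0 + 1/12.3 + 1/19.5 + 1/16.7)⁻¹ = 4.271 kΩ.
V_A = 33.8 × 4.271/11.66 = 12.38 V.
I(R_a) = V_A / R_a = 12.38/24.0 = 0.5158 mA.

I ≈ 0.516 mA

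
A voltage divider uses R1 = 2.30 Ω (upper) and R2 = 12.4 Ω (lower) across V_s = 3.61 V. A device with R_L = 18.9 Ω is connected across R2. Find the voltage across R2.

V_out ≈ 2.76 V

First combine the lower leg with the load: R2 ‖ R_L = 7.488 Ω.
Then V_out = V_s · R2'/(R1 + R2') = 3.61 × 7.488/9.788 = 2.762 V.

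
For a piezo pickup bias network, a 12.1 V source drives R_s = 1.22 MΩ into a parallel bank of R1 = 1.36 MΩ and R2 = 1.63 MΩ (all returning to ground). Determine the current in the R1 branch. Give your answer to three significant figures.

I ≈ 3.36 µA

Parallel bank: R_p = 1/(1/1.36 + 1/1.63) = 0.7414 MΩ.
V_A by voltage divider: V_A = 12.1 × 0.7414/(1.22 + 0.7414) = 4.574 V.
Branch current I = V_A/R1 = 4.574/1.36 = 3.363 µA.
(Check via current divider: I_total = 6.169 µA; share G_k/ΣG = 0.5452 → same result.)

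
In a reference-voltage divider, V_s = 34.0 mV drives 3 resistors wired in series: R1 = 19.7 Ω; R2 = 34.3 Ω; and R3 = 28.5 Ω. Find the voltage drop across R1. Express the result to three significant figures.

Series total: ΣR = 19.7 + 34.3 + 28.5 = 82.50 Ω.
V = V_s · R/ΣR = 34.0 × 0.2388 = 8.119 mV.

V ≈ 8.12 mV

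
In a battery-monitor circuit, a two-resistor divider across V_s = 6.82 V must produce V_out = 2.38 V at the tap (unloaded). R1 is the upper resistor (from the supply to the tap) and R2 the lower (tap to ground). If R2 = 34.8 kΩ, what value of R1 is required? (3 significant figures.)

V_out/V_s = R2/(R1+R2) = 0.3490.
Rearranging, R1 = R2·(1−k)/k = 34.8 × 1.866 = 64.92 kΩ.

R1 ≈ 64.9 kΩ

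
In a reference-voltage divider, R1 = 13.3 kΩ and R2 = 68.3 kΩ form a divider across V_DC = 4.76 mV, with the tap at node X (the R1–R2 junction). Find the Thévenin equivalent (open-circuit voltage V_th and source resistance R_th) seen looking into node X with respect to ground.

With X open, the divider is unloaded: V_th = 4.76 × 68.3/81.60 = 3.984 mV.
With V_DC suppressed (replaced by a short), R_th = R1 ‖ R2 = (13.30 × 68.3)/(13.30 + 68.3) = 11.13 kΩ.

V_th ≈ 3.98 mV, R_th ≈ 11.1 kΩ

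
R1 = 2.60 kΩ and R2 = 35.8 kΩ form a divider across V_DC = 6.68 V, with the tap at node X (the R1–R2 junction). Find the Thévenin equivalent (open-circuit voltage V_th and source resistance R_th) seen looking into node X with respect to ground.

V_th ≈ 6.23 V, R_th ≈ 2.42 kΩ

Open-circuit (no load on X): V_th = V_DC · R2/(R1 + R2) = 6.68 × 35.8/(2.600 + 35.8) = 6.228 V.
Looking into X with the source shorted: R_th = R1·R2/(R1+R2) = 2.600 × 35.8/38.40 = 2.424 kΩ.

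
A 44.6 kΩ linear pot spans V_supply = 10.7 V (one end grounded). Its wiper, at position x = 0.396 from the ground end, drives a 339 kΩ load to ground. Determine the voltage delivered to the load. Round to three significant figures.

V_out ≈ 4.11 V

Lower segment x·R_p = 17.66 kΩ; upper segment (1−x)·R_p = 26.94 kΩ.
(x·R_p) ‖ R_L = 16.79 kΩ.
V_out = 10.7 × 16.79/(26.94 + 16.79) = 4.108 V.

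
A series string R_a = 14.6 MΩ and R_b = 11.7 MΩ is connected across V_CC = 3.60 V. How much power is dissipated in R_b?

P ≈ 0.219 µW

The common current is I = 3.60/26.30 = 0.1369 µA.
P = I²R = 0.01874 × 11.7 = 0.2192 µW.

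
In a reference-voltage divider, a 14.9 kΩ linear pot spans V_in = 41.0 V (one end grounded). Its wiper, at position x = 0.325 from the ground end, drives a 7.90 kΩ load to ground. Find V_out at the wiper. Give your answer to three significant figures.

V_out ≈ 9.43 V

Split the track: R_lower = x·R_p = 4.843 kΩ, R_upper = (1−x)·R_p = 10.06 kΩ.
Lower segment in parallel with the load: 4.843 ‖ 7.90 = 3.002 kΩ.
Loaded-divider output: V_out = 41.0 × 0.2299 = 9.425 V.
(Unloaded: V_out = x·V_in = 13.3 V.)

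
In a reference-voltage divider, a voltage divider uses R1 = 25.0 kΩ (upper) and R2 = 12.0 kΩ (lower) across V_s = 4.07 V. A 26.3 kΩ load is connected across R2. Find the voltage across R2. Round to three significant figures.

First combine the lower leg with the load: R2 ‖ R_L = 8.240 kΩ.
Now apply the divider: V_out = 4.07 × 0.2479 = 1.009 V.

V_out ≈ 1.01 V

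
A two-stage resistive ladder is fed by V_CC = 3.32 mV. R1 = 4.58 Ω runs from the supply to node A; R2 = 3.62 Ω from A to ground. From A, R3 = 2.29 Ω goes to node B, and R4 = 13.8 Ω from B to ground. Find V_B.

V_B ≈ 1.12 mV

The second stage (R3 + R4 = 16.09 Ω) loads node A in parallel with R2.
R2 ‖ (R3+R4) = 2.955 Ω.
First divider: V_A = V_CC · 2.955/(4.58 + 2.955) = 1.302 mV.
V_B = V_A × 0.8577 = 1.117 mV.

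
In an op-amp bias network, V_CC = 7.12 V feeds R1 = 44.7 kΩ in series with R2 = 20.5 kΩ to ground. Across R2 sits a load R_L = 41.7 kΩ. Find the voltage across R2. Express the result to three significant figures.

V_out ≈ 1.67 V

First combine the lower leg with the load: R2 ‖ R_L = 13.74 kΩ.
Now apply the divider: V_out = 7.12 × 0.2352 = 1.674 V.
(Unloaded it would be 2.24 V; the load pulls it down.)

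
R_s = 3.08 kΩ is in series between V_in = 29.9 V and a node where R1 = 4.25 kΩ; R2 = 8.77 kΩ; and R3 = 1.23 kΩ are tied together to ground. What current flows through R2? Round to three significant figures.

Equivalent of the parallel group: R_p = 0.8603 kΩ.
V_A = 29.9 × 0.8603/3.940 = 6.528 V.
I(R2) = V_A / R2 = 6.528/8.77 = 0.7444 mA.

I ≈ 0.744 mA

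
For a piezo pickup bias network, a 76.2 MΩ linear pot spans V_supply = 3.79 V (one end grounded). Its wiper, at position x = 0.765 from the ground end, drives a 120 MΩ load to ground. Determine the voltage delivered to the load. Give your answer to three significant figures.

Lower segment x·R_p = 58.29 MΩ; upper segment (1−x)·R_p = 17.91 MΩ.
(x·R_p) ‖ R_L = 39.23 MΩ.
V_out = 3.79 × 39.23/(17.91 + 39.23) = 2.602 V.

V_out ≈ 2.60 V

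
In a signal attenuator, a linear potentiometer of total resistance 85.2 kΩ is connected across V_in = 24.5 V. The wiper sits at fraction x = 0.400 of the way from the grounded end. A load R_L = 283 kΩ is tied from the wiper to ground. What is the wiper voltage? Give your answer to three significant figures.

Lower segment x·R_p = 34.08 kΩ; upper segment (1−x)·R_p = 51.12 kΩ.
Lower segment in parallel with the load: 34.08 ‖ 283 = 30.42 kΩ.
Then V_out = V_in · 30.42/(51.12 + 30.42) = 9.140 V.
(Unloaded: V_out = x·V_in = 9.80 V.)

V_out ≈ 9.14 V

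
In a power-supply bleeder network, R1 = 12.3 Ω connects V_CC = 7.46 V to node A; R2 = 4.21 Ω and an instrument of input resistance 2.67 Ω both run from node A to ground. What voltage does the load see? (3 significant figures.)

V_out ≈ 0.875 V

First combine the lower leg with the load: R2 ‖ R_L = 1.634 Ω.
Now apply the divider: V_out = 7.46 × 0.1173 = 0.8747 V.
(Unloaded it would be 1.90 V; the load pulls it down.)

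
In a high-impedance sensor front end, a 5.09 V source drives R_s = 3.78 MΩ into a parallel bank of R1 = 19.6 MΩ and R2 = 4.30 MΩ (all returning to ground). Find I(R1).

I ≈ 0.125 µA

Parallel bank: R_p = 1/(1/19.6 + 1/4.30) = 3.526 MΩ.
V_A by voltage divider: V_A = 5.09 × 3.526/(3.78 + 3.526) = 2.457 V.
Branch current I = V_A/R1 = 2.457/19.6 = 0.1253 µA.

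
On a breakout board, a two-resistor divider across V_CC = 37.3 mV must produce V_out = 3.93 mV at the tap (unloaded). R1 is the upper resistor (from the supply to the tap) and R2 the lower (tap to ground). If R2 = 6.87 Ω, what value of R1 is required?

R1 ≈ 58.3 Ω

V_out/V_CC = R2/(R1+R2) = 0.1054.
Rearranging, R1 = R2·(1−k)/k = 6.87 × 8.491 = 58.33 Ω.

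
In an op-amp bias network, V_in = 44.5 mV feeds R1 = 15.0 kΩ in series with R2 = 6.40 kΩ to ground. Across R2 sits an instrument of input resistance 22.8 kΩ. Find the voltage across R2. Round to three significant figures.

V_out ≈ 11.1 mV

First combine the lower leg with the load: R2 ‖ R_L = 4.997 kΩ.
Now apply the divider: V_out = 44.5 × 0.2499 = 11.12 mV.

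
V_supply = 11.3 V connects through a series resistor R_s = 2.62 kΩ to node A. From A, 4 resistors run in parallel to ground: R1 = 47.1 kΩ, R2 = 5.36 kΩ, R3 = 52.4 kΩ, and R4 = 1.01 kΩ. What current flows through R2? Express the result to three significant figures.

Equivalent of the parallel group: R_p = 0.8217 kΩ.
V_A by voltage divider: V_A = 11.3 × 0.8217/(2.62 + 0.8217) = 2.698 V.
Branch current I = V_A/R2 = 2.698/5.36 = 0.5033 mA.

I ≈ 0.503 mA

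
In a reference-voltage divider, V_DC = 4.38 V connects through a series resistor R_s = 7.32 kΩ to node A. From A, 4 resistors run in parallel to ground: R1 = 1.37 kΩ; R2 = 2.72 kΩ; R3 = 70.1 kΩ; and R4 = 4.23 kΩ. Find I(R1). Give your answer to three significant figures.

I ≈ 0.294 mA

Combine the parallel branches: R_p = (1/1.37 + 1/2.72 + 1/70.1 + 1/4.23)⁻¹ = 0.7417 kΩ.
V_A by voltage divider: V_A = 4.38 × 0.7417/(7.32 + 0.7417) = 0.4030 V.
Branch current I = V_A/R1 = 0.4030/1.37 = 0.2941 mA.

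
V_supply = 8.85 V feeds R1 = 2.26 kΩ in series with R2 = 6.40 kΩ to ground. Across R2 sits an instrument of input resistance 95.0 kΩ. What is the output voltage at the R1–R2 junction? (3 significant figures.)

First combine the lower leg with the load: R2 ‖ R_L = 5.996 kΩ.
Then V_out = V_supply · R2'/(R1 + R2') = 8.85 × 5.996/8.256 = 6.427 V.

V_out ≈ 6.43 V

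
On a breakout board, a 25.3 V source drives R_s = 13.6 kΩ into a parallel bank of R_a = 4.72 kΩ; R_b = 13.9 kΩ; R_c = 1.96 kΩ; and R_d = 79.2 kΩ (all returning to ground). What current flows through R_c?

I ≈ 1.08 mA

Parallel bank: R_p = 1/(1/4.72 + 1/13.9 + 1/1.96 + 1/79.2) = 1.240 kΩ.
V_A by voltage divider: V_A = 25.3 × 1.240/(13.6 + 1.240) = 2.114 V.
I(R_c) = V_A / R_c = 2.114/1.96 = 1.078 mA.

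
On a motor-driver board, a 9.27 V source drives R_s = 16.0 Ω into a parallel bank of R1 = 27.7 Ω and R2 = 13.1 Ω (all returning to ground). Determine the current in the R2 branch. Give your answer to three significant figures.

I ≈ 0.253 A

Combine the parallel branches: R_p = (1/27.7 + 1/13.1)⁻¹ = 8.894 Ω.
Node voltage V_A = V_DC · R_p/(R_s + R_p) = 9.27 × 0.3573 = 3.312 V.
Branch current I = V_A/R2 = 3.312/13.1 = 0.2528 A.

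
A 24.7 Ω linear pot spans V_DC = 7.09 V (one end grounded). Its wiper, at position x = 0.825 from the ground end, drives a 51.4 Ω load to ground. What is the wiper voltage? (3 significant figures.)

V_out ≈ 5.47 V

The pot divides into 4.323 Ω above the wiper and 20.38 Ω below.
Lower segment in parallel with the load: 20.38 ‖ 51.4 = 14.59 Ω.
Then V_out = V_DC · 14.59/(4.323 + 14.59) = 5.470 V.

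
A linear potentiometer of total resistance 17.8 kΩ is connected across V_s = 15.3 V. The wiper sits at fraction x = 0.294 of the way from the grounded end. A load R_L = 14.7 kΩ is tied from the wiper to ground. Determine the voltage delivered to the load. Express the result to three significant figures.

V_out ≈ 3.59 V

Lower segment x·R_p = 5.233 kΩ; upper segment (1−x)·R_p = 12.57 kΩ.
R_L loads the lower segment: effective lower R = 3.859 kΩ.
Then V_out = V_s · 3.859/(12.57 + 3.859) = 3.595 V.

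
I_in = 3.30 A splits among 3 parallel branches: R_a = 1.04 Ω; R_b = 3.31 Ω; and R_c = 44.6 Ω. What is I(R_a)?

Total conductance ΣG = 1/1.04 + 1/3.31 + 1/44.6 = 1.286 (units of 1/Ω).
R_a takes the fraction G_k/ΣG = 0.9615/1.286 = 0.7477, so I = 3.30 × 0.7477 = 2.467 A.

I ≈ 2.47 A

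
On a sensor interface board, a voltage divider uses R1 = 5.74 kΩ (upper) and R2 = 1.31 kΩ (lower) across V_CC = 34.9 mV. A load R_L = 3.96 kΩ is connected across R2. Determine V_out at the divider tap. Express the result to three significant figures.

V_out ≈ 5.11 mV

R2 ‖ R_L = (1.31 × 3.96)/(1.31 + 3.96) = 0.9844 kΩ.
Voltage divider with the loaded lower leg: V_out = 34.9 × 0.9844/(5.74 + 0.9844) = 34.9 × 0.1464 = 5.109 mV.
(Unloaded it would be 6.48 mV; the load pulls it down.)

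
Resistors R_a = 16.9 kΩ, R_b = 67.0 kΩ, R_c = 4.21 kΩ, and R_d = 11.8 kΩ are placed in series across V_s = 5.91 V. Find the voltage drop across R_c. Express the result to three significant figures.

ΣR = 16.9 + 67.0 + 4.21 + 11.8 = 99.91 kΩ.
V = V_s · R/ΣR = 5.91 × 0.04214 = 0.2490 V.

V ≈ 0.249 V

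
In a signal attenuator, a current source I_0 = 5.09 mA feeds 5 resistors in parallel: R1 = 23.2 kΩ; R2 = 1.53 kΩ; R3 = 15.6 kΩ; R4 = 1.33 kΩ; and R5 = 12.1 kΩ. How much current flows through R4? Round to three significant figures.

Conductances: ΣG = 1/23.2 + 1/1.53 + 1/15.6 + 1/1.33 + 1/12.1 = 1.595 (1/kΩ).
R4 takes the fraction G_k/ΣG = 0.7519/1.595 = 0.4713, so I = 5.09 × 0.4713 = 2.399 mA.

I ≈ 2.40 mA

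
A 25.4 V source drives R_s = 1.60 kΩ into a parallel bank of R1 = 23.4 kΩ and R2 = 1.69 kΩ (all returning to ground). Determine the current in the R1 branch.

Equivalent of the parallel group: R_p = 1.576 kΩ.
Node voltage V_A = V_DC · R_p/(R_s + R_p) = 25.4 × 0.4962 = 12.60 V.
Branch current I = V_A/R1 = 12.60/23.4 = 0.5387 mA.

I ≈ 0.539 mA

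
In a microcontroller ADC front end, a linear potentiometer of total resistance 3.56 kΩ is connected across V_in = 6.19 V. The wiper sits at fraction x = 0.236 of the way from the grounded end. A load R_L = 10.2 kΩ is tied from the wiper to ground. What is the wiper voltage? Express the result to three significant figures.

V_out ≈ 1.37 V

Lower segment x·R_p = 0.8402 kΩ; upper segment (1−x)·R_p = 2.720 kΩ.
(x·R_p) ‖ R_L = 0.7762 kΩ.
Loaded-divider output: V_out = 6.19 × 0.2220 = 1.374 V.
(Unloaded: V_out = x·V_in = 1.46 V.)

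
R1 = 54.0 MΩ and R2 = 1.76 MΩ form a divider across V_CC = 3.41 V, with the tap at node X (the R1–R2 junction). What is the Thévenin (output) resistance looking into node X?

R_th ≈ 1.70 MΩ

With V_CC suppressed (replaced by a short), R_th = R1 ‖ R2 = (54.00 × 1.76)/(54.00 + 1.76) = 1.704 MΩ.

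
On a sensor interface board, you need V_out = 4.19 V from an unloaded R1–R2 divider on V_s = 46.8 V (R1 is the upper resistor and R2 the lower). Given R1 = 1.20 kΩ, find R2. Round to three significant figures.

R2 ≈ 0.118 kΩ

V_out/V_s = R2/(R1+R2) = 0.08953.
Rearranging, R2 = R1·k/(1−k) = 1.20 × 0.09833 = 0.1180 kΩ.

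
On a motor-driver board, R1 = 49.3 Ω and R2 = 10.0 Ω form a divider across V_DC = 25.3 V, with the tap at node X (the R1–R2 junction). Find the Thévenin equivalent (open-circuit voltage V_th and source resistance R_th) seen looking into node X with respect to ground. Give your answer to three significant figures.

Open-circuit (no load on X): V_th = V_DC · R2/(R1 + R2) = 25.3 × 10.0/(49.30 + 10.0) = 4.266 V.
Zeroing V_DC shorts the top of R1 to ground, so R_th = R1 ‖ R2 = 8.314 Ω.

V_th ≈ 4.27 V, R_th ≈ 8.31 Ω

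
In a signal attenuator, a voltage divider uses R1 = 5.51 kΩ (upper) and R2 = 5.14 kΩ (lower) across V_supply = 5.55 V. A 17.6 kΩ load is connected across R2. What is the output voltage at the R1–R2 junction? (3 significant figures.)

V_out ≈ 2.33 V

First combine the lower leg with the load: R2 ‖ R_L = 3.978 kΩ.
Voltage divider with the loaded lower leg: V_out = 5.55 × 3.978/(5.51 + 3.978) = 5.55 × 0.4193 = 2.327 V.
(Unloaded it would be 2.68 V; the load pulls it down.)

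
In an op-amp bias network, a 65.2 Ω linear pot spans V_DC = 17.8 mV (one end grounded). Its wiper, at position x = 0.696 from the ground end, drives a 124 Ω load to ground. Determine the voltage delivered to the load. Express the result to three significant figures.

The pot divides into 19.82 Ω above the wiper and 45.38 Ω below.
Lower segment in parallel with the load: 45.38 ‖ 124 = 33.22 Ω.
Loaded-divider output: V_out = 17.8 × 0.6263 = 11.15 mV.

V_out ≈ 11.1 mV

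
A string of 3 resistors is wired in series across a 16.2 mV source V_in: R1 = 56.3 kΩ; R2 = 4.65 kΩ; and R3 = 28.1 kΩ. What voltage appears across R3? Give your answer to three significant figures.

V ≈ 5.11 mV

ΣR = 56.3 + 4.65 + 28.1 = 89.05 kΩ.
Voltage divider: V = V_in · (28.10 / 89.05) = 16.2 × 0.3156 = 5.112 mV.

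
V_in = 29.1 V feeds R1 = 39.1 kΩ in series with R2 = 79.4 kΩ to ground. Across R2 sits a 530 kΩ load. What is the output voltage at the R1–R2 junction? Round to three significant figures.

V_out ≈ 18.6 V

The load sits in parallel with R2, giving an effective lower resistance R2' = R2·R_L/(R2+R_L) = 69.05 kΩ.
Now apply the divider: V_out = 29.1 × 0.6385 = 18.58 V.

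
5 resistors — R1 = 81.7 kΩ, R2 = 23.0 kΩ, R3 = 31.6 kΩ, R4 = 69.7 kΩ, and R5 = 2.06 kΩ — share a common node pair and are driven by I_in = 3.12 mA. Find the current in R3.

ΣG = 1/81.7 + 1/23.0 + 1/31.6 + 1/69.7 + 1/2.06 = 0.5871.
R3 takes the fraction G_k/ΣG = 0.03165/0.5871 = 0.05390, so I = 3.12 × 0.05390 = 0.1682 mA.

I ≈ 0.168 mA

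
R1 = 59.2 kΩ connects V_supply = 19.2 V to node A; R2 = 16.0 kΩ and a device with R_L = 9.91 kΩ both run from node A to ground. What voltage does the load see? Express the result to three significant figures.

The load sits in parallel with R2, giving an effective lower resistance R2' = R2·R_L/(R2+R_L) = 6.120 kΩ.
Now apply the divider: V_out = 19.2 × 0.09369 = 1.799 V.

V_out ≈ 1.80 V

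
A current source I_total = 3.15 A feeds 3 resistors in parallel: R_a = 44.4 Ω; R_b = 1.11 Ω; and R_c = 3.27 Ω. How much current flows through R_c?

I ≈ 0.784 A

Conductances: ΣG = 1/44.4 + 1/1.11 + 1/3.27 = 1.229 (1/Ω).
Current divider: I(R_c) = I_total · G_k/ΣG = 3.15 × (0.3058/1.229) = 3.15 × 0.2488 = 0.7837 A.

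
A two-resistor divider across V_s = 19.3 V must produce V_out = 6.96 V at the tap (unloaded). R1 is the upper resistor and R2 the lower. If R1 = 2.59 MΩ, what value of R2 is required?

R2 ≈ 1.46 MΩ

V_out/V_s = R2/(R1+R2) = 0.3606.
Rearranging, R2 = R1·k/(1−k) = 2.59 × 0.5640 = 1.461 MΩ.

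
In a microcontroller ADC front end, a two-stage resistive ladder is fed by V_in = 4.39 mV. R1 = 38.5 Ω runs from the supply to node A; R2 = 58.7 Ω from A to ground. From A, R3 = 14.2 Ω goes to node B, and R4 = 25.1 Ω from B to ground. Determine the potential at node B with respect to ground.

V_B ≈ 1.06 mV

The second stage (R3 + R4 = 39.30 Ω) loads node A in parallel with R2.
Effective lower resistance at A: R2 ‖ 39.30 = 23.54 Ω.
So V_A = 4.39 × 0.3794 = 1.666 mV.
Then the unloaded second divider: V_B = V_A × R4/(R3+R4) = 1.666 × 0.6387 = 1.064 mV.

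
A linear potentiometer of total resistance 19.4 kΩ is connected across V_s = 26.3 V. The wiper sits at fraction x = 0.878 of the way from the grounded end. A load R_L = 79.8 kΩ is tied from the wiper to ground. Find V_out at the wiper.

Split the track: R_lower = x·R_p = 17.03 kΩ, R_upper = (1−x)·R_p = 2.367 kΩ.
(x·R_p) ‖ R_L = 14.04 kΩ.
V_out = 26.3 × 14.04/(2.367 + 14.04) = 22.51 V.

V_out ≈ 22.5 V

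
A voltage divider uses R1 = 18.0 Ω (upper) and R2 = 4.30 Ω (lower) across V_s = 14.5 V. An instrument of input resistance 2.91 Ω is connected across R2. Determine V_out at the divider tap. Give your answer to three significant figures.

V_out ≈ 1.28 V

First combine the lower leg with the load: R2 ‖ R_L = 1.736 Ω.
Then V_out = V_s · R2'/(R1 + R2') = 14.5 × 1.736/19.74 = 1.275 V.
(Unloaded it would be 2.80 V; the load pulls it down.)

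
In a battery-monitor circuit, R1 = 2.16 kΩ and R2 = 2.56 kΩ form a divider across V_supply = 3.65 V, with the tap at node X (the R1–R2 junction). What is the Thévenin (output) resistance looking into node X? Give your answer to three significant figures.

With V_supply suppressed (replaced by a short), R_th = R1 ‖ R2 = (2.160 × 2.56)/(2.160 + 2.56) = 1.172 kΩ.

R_th ≈ 1.17 kΩ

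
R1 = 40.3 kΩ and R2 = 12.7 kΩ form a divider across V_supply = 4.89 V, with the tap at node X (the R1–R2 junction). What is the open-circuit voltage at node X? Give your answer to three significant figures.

With X open, the divider is unloaded: V_th = 4.89 × 12.7/53.00 = 1.172 V.

V_th ≈ 1.17 V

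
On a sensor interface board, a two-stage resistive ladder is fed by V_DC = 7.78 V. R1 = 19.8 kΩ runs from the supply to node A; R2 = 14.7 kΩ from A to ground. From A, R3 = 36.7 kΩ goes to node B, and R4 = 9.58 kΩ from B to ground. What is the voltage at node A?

Node A sees R2 in parallel with the series input of stage 2, R3 + R4 = 46.28 kΩ.
Effective lower resistance at A: R2 ‖ 46.28 = 11.16 kΩ.
First divider: V_A = V_DC · 11.16/(19.8 + 11.16) = 2.804 V.

V_A ≈ 2.80 V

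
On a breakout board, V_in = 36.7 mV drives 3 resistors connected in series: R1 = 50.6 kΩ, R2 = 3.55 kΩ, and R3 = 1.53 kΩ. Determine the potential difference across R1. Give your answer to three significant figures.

ΣR = 50.6 + 3.55 + 1.53 = 55.68 kΩ.
V = V_in · R/ΣR = 36.7 × 0.9088 = 33.35 mV.

V ≈ 33.4 mV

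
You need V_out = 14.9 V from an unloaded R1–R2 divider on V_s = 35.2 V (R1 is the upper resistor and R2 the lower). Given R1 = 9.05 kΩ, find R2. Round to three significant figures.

R2 ≈ 6.64 kΩ

The divider ratio is R2/(R1+R2) = 14.9/35.2 = 0.4233.
R2 = R1 · 0.4233/(1 − 0.4233) = 6.643 kΩ.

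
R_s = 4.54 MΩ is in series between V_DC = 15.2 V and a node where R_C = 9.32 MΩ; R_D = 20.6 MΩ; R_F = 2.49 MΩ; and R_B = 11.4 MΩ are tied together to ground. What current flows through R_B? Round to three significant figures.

I ≈ 0.339 µA

Parallel bank: R_p = 1/(1/9.32 + 1/20.6 + 1/2.49 + 1/11.4) = 1.550 MΩ.
V_A by voltage divider: V_A = 15.2 × 1.550/(4.54 + 1.550) = 3.869 V.
Branch current I = V_A/R_B = 3.869/11.4 = 0.3394 µA.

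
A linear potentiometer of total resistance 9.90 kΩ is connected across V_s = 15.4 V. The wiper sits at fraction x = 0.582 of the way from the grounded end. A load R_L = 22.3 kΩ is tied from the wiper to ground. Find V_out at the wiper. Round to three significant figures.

Split the track: R_lower = x·R_p = 5.762 kΩ, R_upper = (1−x)·R_p = 4.138 kΩ.
Lower segment in parallel with the load: 5.762 ‖ 22.3 = 4.579 kΩ.
Loaded-divider output: V_out = 15.4 × 0.5253 = 8.089 V.

V_out ≈ 8.09 V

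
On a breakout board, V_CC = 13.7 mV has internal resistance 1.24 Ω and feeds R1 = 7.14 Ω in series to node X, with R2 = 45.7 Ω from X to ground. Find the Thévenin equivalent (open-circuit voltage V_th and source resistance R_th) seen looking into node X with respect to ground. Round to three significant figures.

R1' = 1.24 + 7.14 = 8.380 Ω (source resistance + R1).
V_th is the unloaded tap voltage: V_CC · R2/(R1'+R2) = 13.7 × 0.8450 = 11.58 mV.
Looking into X with the source shorted: R_th = R1'·R2/(R1'+R2) = 8.380 × 45.7/54.08 = 7.081 Ω.

V_th ≈ 11.6 mV, R_th ≈ 7.08 Ω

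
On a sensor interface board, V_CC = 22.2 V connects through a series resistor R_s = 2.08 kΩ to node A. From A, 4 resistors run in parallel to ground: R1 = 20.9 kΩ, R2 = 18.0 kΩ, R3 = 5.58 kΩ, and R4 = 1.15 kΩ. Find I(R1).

Parallel bank: R_p = 1/(1/20.9 + 1/18.0 + 1/5.58 + 1/1.15) = 0.8679 kΩ.
Node voltage V_A = V_CC · R_p/(R_s + R_p) = 22.2 × 0.2944 = 6.536 V.
I(R1) = V_A / R1 = 6.536/20.9 = 0.3127 mA.
(Equivalently: I_total = 7.531 mA, then current-divider fraction G_k/ΣG = 0.04153.)

I ≈ 0.313 mA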